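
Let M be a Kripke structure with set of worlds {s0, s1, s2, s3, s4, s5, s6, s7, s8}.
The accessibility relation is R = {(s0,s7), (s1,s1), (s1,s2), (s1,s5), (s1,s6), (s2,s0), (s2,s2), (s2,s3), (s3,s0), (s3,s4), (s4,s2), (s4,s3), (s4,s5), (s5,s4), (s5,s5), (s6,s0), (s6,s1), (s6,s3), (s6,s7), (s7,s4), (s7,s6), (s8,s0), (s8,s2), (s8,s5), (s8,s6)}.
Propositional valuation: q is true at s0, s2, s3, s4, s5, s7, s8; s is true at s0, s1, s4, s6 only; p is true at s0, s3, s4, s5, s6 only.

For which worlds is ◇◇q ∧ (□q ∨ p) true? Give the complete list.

Let φ = ◇◇q ∧ (□q ∨ p). Evaluate φ at each world:
  s0 (successors {s7}): φ is true.
  s1 (successors {s1, s2, s5, s6}): φ is false.
  s2 (successors {s0, s2, s3}): φ is true.
  s3 (successors {s0, s4}): φ is true.
  s4 (successors {s2, s3, s5}): φ is true.
  s5 (successors {s4, s5}): φ is true.
  s6 (successors {s0, s1, s3, s7}): φ is true.
  s7 (successors {s4, s6}): φ is false.
  s8 (successors {s0, s2, s5, s6}): φ is false.
For instance, at s6:
  At s6: ◇◇q is true, □q ∨ p is true, so ◇◇q ∧ (□q ∨ p) is true.
    At s6: ◇◇q requires ◇q at some successor in {s0, s1, s3, s7}.
      ◇q holds at s0, so ◇◇q is true at s6.
    At s6: □q is false, p is true, so □q ∨ p is true.
      At s6: □q requires q at every successor {s0, s1, s3, s7}.
        q fails at s1, so □q is false at s6.
Satisfying worlds: {s0, s2, s3, s4, s5, s6}

s0, s2, s3, s4, s5, s6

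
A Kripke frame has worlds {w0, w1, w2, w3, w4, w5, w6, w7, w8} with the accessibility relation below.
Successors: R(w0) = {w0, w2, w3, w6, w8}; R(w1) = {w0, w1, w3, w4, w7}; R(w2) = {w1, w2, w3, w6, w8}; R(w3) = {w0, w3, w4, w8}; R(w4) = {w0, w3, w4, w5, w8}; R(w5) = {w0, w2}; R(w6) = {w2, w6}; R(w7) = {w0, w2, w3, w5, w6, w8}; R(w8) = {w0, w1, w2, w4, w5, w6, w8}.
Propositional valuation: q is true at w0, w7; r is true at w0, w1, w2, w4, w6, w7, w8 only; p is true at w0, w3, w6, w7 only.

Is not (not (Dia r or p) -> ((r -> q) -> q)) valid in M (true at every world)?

Recall that Dia ψ holds at a world iff ψ holds at some accessible world.
Let φ = not (not (Dia r or p) -> ((r -> q) -> q)). Evaluate φ at each world:
  w0 (successors {w0, w2, w3, w6, w8}): φ is false.
  w1 (successors {w0, w1, w3, w4, w7}): φ is false.
  w2 (successors {w1, w2, w3, w6, w8}): φ is false.
  w3 (successors {w0, w3, w4, w8}): φ is false.
  w4 (successors {w0, w3, w4, w5, w8}): φ is false.
  w5 (successors {w0, w2}): φ is false.
  w6 (successors {w2, w6}): φ is false.
  w7 (successors {w0, w2, w3, w5, w6, w8}): φ is false.
  w8 (successors {w0, w1, w2, w4, w5, w6, w8}): φ is false.
Detail at w0 (counterexample):
  At w0: not (Dia r or p) -> ((r -> q) -> q) is true, so not (not (Dia r or p) -> ((r -> q) -> q)) is false.
    At w0: not (Dia r or p) is false, (r -> q) -> q is true, so not (Dia r or p) -> ((r -> q) -> q) is true.
      At w0: Dia r or p is true, so not (Dia r or p) is false.

No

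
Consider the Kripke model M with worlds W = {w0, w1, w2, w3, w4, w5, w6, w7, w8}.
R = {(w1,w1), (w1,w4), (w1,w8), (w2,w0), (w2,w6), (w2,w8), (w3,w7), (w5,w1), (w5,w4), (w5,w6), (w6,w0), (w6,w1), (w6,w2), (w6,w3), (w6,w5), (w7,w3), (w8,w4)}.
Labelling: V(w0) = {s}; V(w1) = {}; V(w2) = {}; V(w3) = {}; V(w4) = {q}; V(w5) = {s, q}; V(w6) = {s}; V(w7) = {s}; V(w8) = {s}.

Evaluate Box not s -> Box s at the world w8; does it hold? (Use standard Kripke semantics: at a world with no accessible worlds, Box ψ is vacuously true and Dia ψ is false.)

At w8: Box not s is true, Box s is false, so Box not s -> Box s is false.
  At w8: Box not s requires not s at every successor {w4}.
    At w4: not s is true.
  So Box not s is true at w8.
  At w8: Box s requires s at every successor {w4}.
    s fails at w4, so Box s is false at w8.

No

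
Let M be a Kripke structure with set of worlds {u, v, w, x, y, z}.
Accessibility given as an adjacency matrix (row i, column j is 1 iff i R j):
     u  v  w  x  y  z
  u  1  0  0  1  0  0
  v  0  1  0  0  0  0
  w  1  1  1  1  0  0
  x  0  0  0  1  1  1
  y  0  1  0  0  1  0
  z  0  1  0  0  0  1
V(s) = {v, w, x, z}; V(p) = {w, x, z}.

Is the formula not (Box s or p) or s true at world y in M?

At y: not (Box s or p) is true, s is false, so not (Box s or p) or s is true.
  At y: Box s or p is false, so not (Box s or p) is true.
    At y: Box s is false, p is false, so Box s or p is false.
      At y: Box s requires s at every successor {v, y}.
        s fails at y, so Box s is false at y.

Yes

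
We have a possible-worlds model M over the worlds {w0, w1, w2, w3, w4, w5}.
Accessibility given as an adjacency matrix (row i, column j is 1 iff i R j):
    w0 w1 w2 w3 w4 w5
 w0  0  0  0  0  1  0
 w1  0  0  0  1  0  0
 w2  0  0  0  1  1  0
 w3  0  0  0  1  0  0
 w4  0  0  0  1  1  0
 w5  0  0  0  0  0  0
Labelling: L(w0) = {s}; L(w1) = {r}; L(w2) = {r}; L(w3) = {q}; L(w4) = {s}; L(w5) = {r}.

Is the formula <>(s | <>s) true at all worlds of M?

Let φ = <>(s | <>s). Evaluate φ at each world:
  w0 (successors {w4}): φ is true.
  w1 (successors {w3}): φ is false.
  w2 (successors {w3, w4}): φ is true.
  w3 (successors {w3}): φ is false.
  w4 (successors {w3, w4}): φ is true.
  w5 (successors ∅): φ is false.
Detail at w1 (counterexample):
  At w1: <>(s | <>s) requires s | <>s at some successor in {w3}.
    At w3: s | <>s is false.
  So <>(s | <>s) is false at w1.

No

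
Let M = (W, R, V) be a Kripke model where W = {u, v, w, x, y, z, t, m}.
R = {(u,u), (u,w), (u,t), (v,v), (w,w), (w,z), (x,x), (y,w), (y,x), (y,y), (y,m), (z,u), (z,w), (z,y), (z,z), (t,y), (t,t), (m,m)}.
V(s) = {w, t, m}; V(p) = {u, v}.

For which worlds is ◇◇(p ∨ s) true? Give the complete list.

u, v, w, y, z, t, m

Let φ = ◇◇(p ∨ s). Evaluate φ at each world:
  u (successors {u, w, t}): φ is true.
  v (successors {v}): φ is true.
  w (successors {w, z}): φ is true.
  x (successors {x}): φ is false.
  y (successors {w, x, y, m}): φ is true.
  z (successors {u, w, y, z}): φ is true.
  t (successors {y, t}): φ is true.
  m (successors {m}): φ is true.
For instance, at y:
  At y: ◇◇(p ∨ s) requires ◇(p ∨ s) at some successor in {w, x, y, m}.
    ◇(p ∨ s) holds at w, so ◇◇(p ∨ s) is true at y.
      At w: ◇(p ∨ s) requires p ∨ s at some successor in {w, z}.
        p ∨ s holds at w, so ◇(p ∨ s) is true at w.
Satisfying worlds: {u, v, w, y, z, t, m}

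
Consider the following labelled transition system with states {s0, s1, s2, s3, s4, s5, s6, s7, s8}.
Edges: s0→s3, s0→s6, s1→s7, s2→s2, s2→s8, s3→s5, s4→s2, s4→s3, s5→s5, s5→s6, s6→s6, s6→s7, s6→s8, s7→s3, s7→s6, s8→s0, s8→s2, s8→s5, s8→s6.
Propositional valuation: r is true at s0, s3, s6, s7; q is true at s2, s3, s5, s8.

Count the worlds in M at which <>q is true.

Let φ = <>q. Evaluate φ at each world:
  s0 (successors {s3, s6}): φ is true.
  s1 (successors {s7}): φ is false.
  s2 (successors {s2, s8}): φ is true.
  s3 (successors {s5}): φ is true.
  s4 (successors {s2, s3}): φ is true.
  s5 (successors {s5, s6}): φ is true.
  s6 (successors {s6, s7, s8}): φ is true.
  s7 (successors {s3, s6}): φ is true.
  s8 (successors {s0, s2, s5, s6}): φ is true.
For instance, at s8:
  At s8: <>q requires q at some successor in {s0, s2, s5, s6}.
    q holds at s2, so <>q is true at s8.
Satisfying worlds: {s0, s2, s3, s4, s5, s6, s7, s8}

8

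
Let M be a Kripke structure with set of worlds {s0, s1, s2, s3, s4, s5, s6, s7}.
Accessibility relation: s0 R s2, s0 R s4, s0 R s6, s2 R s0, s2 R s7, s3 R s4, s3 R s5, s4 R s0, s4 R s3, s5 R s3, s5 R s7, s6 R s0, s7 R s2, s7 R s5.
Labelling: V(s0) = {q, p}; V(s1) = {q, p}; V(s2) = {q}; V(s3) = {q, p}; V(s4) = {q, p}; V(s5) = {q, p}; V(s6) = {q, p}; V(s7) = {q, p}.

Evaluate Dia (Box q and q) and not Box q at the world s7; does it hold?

At s7: Dia (Box q and q) is true, not Box q is false, so Dia (Box q and q) and not Box q is false.
  At s7: Dia (Box q and q) requires Box q and q at some successor in {s2, s5}.
    Box q and q holds at s2, so Dia (Box q and q) is true at s7.
      At s2: Box q is true, q is true, so Box q and q is true.
  At s7: Box q is true, so not Box q is false.
    At s7: Box q requires q at every successor {s2, s5}.
      At s2: q is true.
      At s5: q is true.
    So Box q is true at s7.

No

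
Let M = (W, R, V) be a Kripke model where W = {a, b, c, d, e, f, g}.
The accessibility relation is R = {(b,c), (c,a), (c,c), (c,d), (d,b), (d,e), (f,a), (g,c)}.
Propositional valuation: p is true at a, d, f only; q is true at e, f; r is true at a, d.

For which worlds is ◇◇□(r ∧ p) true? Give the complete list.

b, c, g

Let φ = ◇◇□(r ∧ p). Evaluate φ at each world:
  a (successors ∅): φ is false.
  b (successors {c}): φ is true.
  c (successors {a, c, d}): φ is true.
  d (successors {b, e}): φ is false.
  e (successors ∅): φ is false.
  f (successors {a}): φ is false.
  g (successors {c}): φ is true.
For instance, at g:
  At g: ◇◇□(r ∧ p) requires ◇□(r ∧ p) at some successor in {c}.
    ◇□(r ∧ p) holds at c, so ◇◇□(r ∧ p) is true at g.
      At c: ◇□(r ∧ p) requires □(r ∧ p) at some successor in {a, c, d}.
        □(r ∧ p) holds at a, so ◇□(r ∧ p) is true at c.
Satisfying worlds: {b, c, g}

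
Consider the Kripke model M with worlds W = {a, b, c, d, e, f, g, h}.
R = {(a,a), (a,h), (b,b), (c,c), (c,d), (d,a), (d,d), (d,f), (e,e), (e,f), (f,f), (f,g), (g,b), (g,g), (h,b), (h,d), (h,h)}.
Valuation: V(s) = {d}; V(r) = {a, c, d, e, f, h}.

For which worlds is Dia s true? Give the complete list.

Let φ = Dia s. Evaluate φ at each world:
  a (successors {a, h}): φ is false.
  b (successors {b}): φ is false.
  c (successors {c, d}): φ is true.
  d (successors {a, d, f}): φ is true.
  e (successors {e, f}): φ is false.
  f (successors {f, g}): φ is false.
  g (successors {b, g}): φ is false.
  h (successors {b, d, h}): φ is true.
For instance, at f:
  At f: Dia s requires s at some successor in {f, g}.
    At f: s is false.
    At g: s is false.
  So Dia s is false at f.
Satisfying worlds: {c, d, h}

c, d, h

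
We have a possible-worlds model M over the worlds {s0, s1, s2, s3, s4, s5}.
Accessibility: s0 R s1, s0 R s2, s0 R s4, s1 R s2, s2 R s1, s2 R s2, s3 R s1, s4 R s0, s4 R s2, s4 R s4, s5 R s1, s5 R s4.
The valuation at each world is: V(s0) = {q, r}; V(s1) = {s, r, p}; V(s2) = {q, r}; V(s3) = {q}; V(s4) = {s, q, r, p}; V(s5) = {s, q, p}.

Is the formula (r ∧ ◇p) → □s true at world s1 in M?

At s1: r ∧ ◇p is false, □s is false, so (r ∧ ◇p) → □s is true.
  At s1: r is true, ◇p is false, so r ∧ ◇p is false.
    At s1: ◇p requires p at some successor in {s2}.
      At s2: p is false.
    So ◇p is false at s1.
  At s1: □s requires s at every successor {s2}.
    s fails at s2, so □s is false at s1.

Yes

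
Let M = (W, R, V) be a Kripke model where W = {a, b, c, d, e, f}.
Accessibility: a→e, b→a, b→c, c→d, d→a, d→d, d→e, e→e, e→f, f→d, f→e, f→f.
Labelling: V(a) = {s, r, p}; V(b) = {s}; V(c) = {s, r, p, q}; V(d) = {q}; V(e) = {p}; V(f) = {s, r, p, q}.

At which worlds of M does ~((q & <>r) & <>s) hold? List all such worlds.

Recall that <>ψ holds at a world iff ψ holds at some accessible world.
Let φ = ~((q & <>r) & <>s). Evaluate φ at each world:
  a (successors {e}): φ is true.
  b (successors {a, c}): φ is true.
  c (successors {d}): φ is true.
  d (successors {a, d, e}): φ is false.
  e (successors {e, f}): φ is true.
  f (successors {d, e, f}): φ is false.
For instance, at f:
  At f: (q & <>r) & <>s is true, so ~((q & <>r) & <>s) is false.
    At f: q & <>r is true, <>s is true, so (q & <>r) & <>s is true.
      At f: q is true, <>r is true, so q & <>r is true.
      At f: <>s requires s at some successor in {d, e, f}.
        s holds at f, so <>s is true at f.
Satisfying worlds: {a, b, c, e}

a, b, c, e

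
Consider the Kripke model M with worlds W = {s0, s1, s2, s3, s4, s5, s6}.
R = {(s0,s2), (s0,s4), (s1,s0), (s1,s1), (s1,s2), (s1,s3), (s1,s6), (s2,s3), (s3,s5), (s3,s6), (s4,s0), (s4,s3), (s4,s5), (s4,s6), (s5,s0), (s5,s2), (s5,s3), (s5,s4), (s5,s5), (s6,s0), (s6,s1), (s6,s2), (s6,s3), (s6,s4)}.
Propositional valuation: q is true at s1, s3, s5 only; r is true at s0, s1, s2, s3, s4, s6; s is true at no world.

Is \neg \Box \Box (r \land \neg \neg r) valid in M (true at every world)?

Recall that \Box ψ holds at a world iff ψ holds at every accessible world, and \Diamond ψ holds iff ψ holds at some accessible world.
Let φ = \neg \Box \Box (r \land \neg \neg r). Evaluate φ at each world:
  s0 (successors {s2, s4}): φ is true.
  s1 (successors {s0, s1, s2, s3, s6}): φ is true.
  s2 (successors {s3}): φ is true.
  s3 (successors {s5, s6}): φ is true.
  s4 (successors {s0, s3, s5, s6}): φ is true.
  s5 (successors {s0, s2, s3, s4, s5}): φ is true.
  s6 (successors {s0, s1, s2, s3, s4}): φ is true.
For instance, at s3:
  At s3: \Box \Box (r \land \neg \neg r) is false, so \neg \Box \Box (r \land \neg \neg r) is true.
    At s3: \Box \Box (r \land \neg \neg r) requires \Box (r \land \neg \neg r) at every successor {s5, s6}.
      \Box (r \land \neg \neg r) fails at s5, so \Box \Box (r \land \neg \neg r) is false at s3.

Yes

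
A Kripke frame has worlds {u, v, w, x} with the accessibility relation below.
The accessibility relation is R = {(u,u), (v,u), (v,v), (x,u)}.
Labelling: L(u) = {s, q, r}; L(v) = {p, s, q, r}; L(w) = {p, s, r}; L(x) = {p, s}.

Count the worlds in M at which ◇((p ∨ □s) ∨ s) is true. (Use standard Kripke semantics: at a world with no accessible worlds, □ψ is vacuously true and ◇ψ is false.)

3

Recall that □ψ holds at a world iff ψ holds at every accessible world, and ◇ψ holds iff ψ holds at some accessible world.
Let φ = ◇((p ∨ □s) ∨ s). Evaluate φ at each world:
  u (successors {u}): φ is true.
  v (successors {u, v}): φ is true.
  w (successors ∅): φ is false.
  x (successors {u}): φ is true.
For instance, at x:
  At x: ◇((p ∨ □s) ∨ s) requires (p ∨ □s) ∨ s at some successor in {u}.
    (p ∨ □s) ∨ s holds at u, so ◇((p ∨ □s) ∨ s) is true at x.
      At u: p ∨ □s is true, s is true, so (p ∨ □s) ∨ s is true.
Satisfying worlds: {u, v, x}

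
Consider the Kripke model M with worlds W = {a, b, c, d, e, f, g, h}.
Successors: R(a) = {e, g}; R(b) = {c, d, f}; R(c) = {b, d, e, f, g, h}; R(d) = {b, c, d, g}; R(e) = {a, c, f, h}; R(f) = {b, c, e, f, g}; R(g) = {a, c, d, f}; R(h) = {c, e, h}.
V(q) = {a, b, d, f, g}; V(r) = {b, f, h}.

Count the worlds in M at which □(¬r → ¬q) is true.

Recall that □ψ holds at a world iff ψ holds at every accessible world, and ◇ψ holds iff ψ holds at some accessible world.
Let φ = □(¬r → ¬q). Evaluate φ at each world:
  a (successors {e, g}): φ is false.
  b (successors {c, d, f}): φ is false.
  c (successors {b, d, e, f, g, h}): φ is false.
  d (successors {b, c, d, g}): φ is false.
  e (successors {a, c, f, h}): φ is false.
  f (successors {b, c, e, f, g}): φ is false.
  g (successors {a, c, d, f}): φ is false.
  h (successors {c, e, h}): φ is true.
For instance, at d:
  At d: □(¬r → ¬q) requires ¬r → ¬q at every successor {b, c, d, g}.
    ¬r → ¬q fails at d, so □(¬r → ¬q) is false at d.
Satisfying worlds: {h}

1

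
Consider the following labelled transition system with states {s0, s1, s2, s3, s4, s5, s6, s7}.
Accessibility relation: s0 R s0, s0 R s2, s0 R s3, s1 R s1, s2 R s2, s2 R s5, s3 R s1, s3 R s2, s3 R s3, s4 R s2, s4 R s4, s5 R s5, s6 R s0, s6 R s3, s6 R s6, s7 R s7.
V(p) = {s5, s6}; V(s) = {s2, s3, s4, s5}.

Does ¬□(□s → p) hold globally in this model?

No

Let φ = ¬□(□s → p). Evaluate φ at each world:
  s0 (successors {s0, s2, s3}): φ is true.
  s1 (successors {s1}): φ is false.
  s2 (successors {s2, s5}): φ is true.
  s3 (successors {s1, s2, s3}): φ is true.
  s4 (successors {s2, s4}): φ is true.
  s5 (successors {s5}): φ is false.
  s6 (successors {s0, s3, s6}): φ is false.
  s7 (successors {s7}): φ is false.
Detail at s1 (counterexample):
  At s1: □(□s → p) is true, so ¬□(□s → p) is false.
    At s1: □(□s → p) requires □s → p at every successor {s1}.
      At s1: □s → p is true.
    So □(□s → p) is true at s1.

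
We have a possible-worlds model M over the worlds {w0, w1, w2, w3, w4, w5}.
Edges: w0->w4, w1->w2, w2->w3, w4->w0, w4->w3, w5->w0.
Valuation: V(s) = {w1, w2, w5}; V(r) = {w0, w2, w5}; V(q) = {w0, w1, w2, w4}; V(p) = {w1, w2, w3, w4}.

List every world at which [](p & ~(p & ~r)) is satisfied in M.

w1, w3

Let φ = [](p & ~(p & ~r)). Evaluate φ at each world:
  w0 (successors {w4}): φ is false.
  w1 (successors {w2}): φ is true.
  w2 (successors {w3}): φ is false.
  w3 (successors ∅): φ is true.
  w4 (successors {w0, w3}): φ is false.
  w5 (successors {w0}): φ is false.
For instance, at w4:
  At w4: [](p & ~(p & ~r)) requires p & ~(p & ~r) at every successor {w0, w3}.
    p & ~(p & ~r) fails at w0, so [](p & ~(p & ~r)) is false at w4.
Satisfying worlds: {w1, w3}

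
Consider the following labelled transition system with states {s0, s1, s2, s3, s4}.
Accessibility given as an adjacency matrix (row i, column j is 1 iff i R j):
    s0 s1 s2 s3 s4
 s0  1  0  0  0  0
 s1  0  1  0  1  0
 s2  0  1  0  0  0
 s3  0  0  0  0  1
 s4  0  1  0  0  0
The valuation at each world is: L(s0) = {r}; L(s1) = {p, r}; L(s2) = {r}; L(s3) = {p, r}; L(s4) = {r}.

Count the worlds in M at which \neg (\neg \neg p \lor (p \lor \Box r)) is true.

Recall that \Box ψ holds at a world iff ψ holds at every accessible world, and \Diamond ψ holds iff ψ holds at some accessible world.
Let φ = \neg (\neg \neg p \lor (p \lor \Box r)). Evaluate φ at each world:
  s0 (successors {s0}): φ is false.
  s1 (successors {s1, s3}): φ is false.
  s2 (successors {s1}): φ is false.
  s3 (successors {s4}): φ is false.
  s4 (successors {s1}): φ is false.
For instance, at s4:
  At s4: \neg \neg p \lor (p \lor \Box r) is true, so \neg (\neg \neg p \lor (p \lor \Box r)) is false.
    At s4: \neg \neg p is false, p \lor \Box r is true, so \neg \neg p \lor (p \lor \Box r) is true.
      At s4: p is false, \Box r is true, so p \lor \Box r is true.
Satisfying worlds: none.

0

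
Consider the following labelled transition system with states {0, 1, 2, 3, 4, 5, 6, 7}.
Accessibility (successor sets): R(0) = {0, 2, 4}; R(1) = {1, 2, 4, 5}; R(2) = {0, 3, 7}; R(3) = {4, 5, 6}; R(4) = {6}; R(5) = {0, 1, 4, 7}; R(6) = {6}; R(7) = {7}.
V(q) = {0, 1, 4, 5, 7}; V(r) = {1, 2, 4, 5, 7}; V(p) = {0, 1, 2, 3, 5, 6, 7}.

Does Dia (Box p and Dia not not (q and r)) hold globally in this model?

Let φ = Dia (Box p and Dia not not (q and r)). Evaluate φ at each world:
  0 (successors {0, 2, 4}): φ is true.
  1 (successors {1, 2, 4, 5}): φ is true.
  2 (successors {0, 3, 7}): φ is true.
  3 (successors {4, 5, 6}): φ is false.
  4 (successors {6}): φ is false.
  5 (successors {0, 1, 4, 7}): φ is true.
  6 (successors {6}): φ is false.
  7 (successors {7}): φ is true.
Detail at 3 (counterexample):
  At 3: Dia (Box p and Dia not not (q and r)) requires Box p and Dia not not (q and r) at some successor in {4, 5, 6}.
    At 4: Box p and Dia not not (q and r) is false.
    At 5: Box p and Dia not not (q and r) is false.
    At 6: Box p and Dia not not (q and r) is false.
  So Dia (Box p and Dia not not (q and r)) is false at 3.

No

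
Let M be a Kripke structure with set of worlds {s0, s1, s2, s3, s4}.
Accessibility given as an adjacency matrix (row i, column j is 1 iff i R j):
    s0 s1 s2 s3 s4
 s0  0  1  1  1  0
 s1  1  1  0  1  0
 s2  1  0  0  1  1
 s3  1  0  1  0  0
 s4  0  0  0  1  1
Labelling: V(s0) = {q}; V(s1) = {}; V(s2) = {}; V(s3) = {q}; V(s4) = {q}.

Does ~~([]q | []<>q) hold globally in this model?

Yes

Let φ = ~~([]q | []<>q). Evaluate φ at each world:
  s0 (successors {s1, s2, s3}): φ is true.
  s1 (successors {s0, s1, s3}): φ is true.
  s2 (successors {s0, s3, s4}): φ is true.
  s3 (successors {s0, s2}): φ is true.
  s4 (successors {s3, s4}): φ is true.
For instance, at s2:
  At s2: ~([]q | []<>q) is false, so ~~([]q | []<>q) is true.
    At s2: []q | []<>q is true, so ~([]q | []<>q) is false.
      At s2: []q is true, []<>q is true, so []q | []<>q is true.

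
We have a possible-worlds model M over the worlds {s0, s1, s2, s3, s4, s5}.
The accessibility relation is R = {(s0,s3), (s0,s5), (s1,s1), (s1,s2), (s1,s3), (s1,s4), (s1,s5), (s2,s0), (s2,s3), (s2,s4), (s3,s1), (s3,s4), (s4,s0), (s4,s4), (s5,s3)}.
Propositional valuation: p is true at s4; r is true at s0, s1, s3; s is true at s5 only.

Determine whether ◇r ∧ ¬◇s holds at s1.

At s1: ◇r is true, ¬◇s is false, so ◇r ∧ ¬◇s is false.
  At s1: ◇r requires r at some successor in {s1, s2, s3, s4, s5}.
    r holds at s1, so ◇r is true at s1.
  At s1: ◇s is true, so ¬◇s is false.
    At s1: ◇s requires s at some successor in {s1, s2, s3, s4, s5}.
      s holds at s5, so ◇s is true at s1.

No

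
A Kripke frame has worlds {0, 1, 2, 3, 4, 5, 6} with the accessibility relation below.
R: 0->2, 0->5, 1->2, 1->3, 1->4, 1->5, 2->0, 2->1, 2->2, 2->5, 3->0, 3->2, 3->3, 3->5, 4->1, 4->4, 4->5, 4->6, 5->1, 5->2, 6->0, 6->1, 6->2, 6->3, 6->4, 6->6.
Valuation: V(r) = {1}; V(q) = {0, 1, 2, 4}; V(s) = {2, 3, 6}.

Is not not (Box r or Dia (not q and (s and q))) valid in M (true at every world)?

No

Let φ = not not (Box r or Dia (not q and (s and q))). Evaluate φ at each world:
  0 (successors {2, 5}): φ is false.
  1 (successors {2, 3, 4, 5}): φ is false.
  2 (successors {0, 1, 2, 5}): φ is false.
  3 (successors {0, 2, 3, 5}): φ is false.
  4 (successors {1, 4, 5, 6}): φ is false.
  5 (successors {1, 2}): φ is false.
  6 (successors {0, 1, 2, 3, 4, 6}): φ is false.
Detail at 0 (counterexample):
  At 0: not (Box r or Dia (not q and (s and q))) is true, so not not (Box r or Dia (not q and (s and q))) is false.
    At 0: Box r or Dia (not q and (s and q)) is false, so not (Box r or Dia (not q and (s and q))) is true.
      At 0: Box r is false, Dia (not q and (s and q)) is false, so Box r or Dia (not q and (s and q)) is false.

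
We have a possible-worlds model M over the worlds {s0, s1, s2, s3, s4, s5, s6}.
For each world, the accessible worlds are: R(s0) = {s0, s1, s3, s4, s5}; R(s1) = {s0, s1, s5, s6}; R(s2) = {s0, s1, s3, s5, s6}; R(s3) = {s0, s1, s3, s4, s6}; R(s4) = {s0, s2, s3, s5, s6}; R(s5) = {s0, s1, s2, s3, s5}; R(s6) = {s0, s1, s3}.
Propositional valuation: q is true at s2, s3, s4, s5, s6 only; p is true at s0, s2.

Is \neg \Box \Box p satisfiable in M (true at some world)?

Yes

Let φ = \neg \Box \Box p. Evaluate φ at each world:
  s0 (successors {s0, s1, s3, s4, s5}): φ is true.
  s1 (successors {s0, s1, s5, s6}): φ is true.
  s2 (successors {s0, s1, s3, s5, s6}): φ is true.
  s3 (successors {s0, s1, s3, s4, s6}): φ is true.
  s4 (successors {s0, s2, s3, s5, s6}): φ is true.
  s5 (successors {s0, s1, s2, s3, s5}): φ is true.
  s6 (successors {s0, s1, s3}): φ is true.
Detail at s0 (witness):
  At s0: \Box \Box p is false, so \neg \Box \Box p is true.
    At s0: \Box \Box p requires \Box p at every successor {s0, s1, s3, s4, s5}.
      \Box p fails at s0, so \Box \Box p is false at s0.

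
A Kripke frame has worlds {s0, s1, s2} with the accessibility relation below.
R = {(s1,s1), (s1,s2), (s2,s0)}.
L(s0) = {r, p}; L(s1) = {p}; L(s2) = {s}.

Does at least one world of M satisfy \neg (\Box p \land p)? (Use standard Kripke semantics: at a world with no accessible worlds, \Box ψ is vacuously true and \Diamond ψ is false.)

Let φ = \neg (\Box p \land p). Evaluate φ at each world:
  s0 (successors ∅): φ is false.
  s1 (successors {s1, s2}): φ is true.
  s2 (successors {s0}): φ is true.
Detail at s1 (witness):
  At s1: \Box p \land p is false, so \neg (\Box p \land p) is true.
    At s1: \Box p is false, p is true, so \Box p \land p is false.
      At s1: \Box p requires p at every successor {s1, s2}.
        p fails at s2, so \Box p is false at s1.

Yes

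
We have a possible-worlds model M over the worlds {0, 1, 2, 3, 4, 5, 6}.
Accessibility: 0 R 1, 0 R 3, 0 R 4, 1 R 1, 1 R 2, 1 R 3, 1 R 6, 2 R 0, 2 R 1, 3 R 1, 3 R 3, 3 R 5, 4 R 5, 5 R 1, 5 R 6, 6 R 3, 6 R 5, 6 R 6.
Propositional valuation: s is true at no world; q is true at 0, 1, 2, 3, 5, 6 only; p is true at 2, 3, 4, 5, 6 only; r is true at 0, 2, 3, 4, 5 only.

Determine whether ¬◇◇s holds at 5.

Yes

Recall that ◇ψ holds at a world iff ψ holds at some accessible world.
At 5: ◇◇s is false, so ¬◇◇s is true.
  At 5: ◇◇s requires ◇s at some successor in {1, 6}.
    At 1: ◇s is false.
    At 6: ◇s is false.
  So ◇◇s is false at 5.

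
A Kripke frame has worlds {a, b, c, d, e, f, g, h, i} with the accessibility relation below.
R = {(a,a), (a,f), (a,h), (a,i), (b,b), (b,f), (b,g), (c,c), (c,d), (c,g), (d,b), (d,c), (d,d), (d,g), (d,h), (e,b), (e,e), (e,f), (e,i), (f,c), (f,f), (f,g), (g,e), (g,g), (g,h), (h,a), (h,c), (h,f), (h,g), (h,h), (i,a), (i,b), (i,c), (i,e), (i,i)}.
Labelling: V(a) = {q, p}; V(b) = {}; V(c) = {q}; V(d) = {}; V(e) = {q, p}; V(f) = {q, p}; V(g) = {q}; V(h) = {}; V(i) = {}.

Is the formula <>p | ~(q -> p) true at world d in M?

Recall that <>ψ holds at a world iff ψ holds at some accessible world.
At d: <>p is false, ~(q -> p) is false, so <>p | ~(q -> p) is false.
  At d: <>p requires p at some successor in {b, c, d, g, h}.
    At b: p is false.
    At c: p is false.
    At d: p is false.
    At g: p is false.
    At h: p is false.
  So <>p is false at d.

No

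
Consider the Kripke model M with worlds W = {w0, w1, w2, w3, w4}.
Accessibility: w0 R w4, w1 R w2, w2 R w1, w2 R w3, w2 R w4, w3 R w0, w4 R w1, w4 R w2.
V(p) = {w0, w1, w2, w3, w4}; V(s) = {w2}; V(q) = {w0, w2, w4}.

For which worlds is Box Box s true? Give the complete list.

none

Let φ = Box Box s. Evaluate φ at each world:
  w0 (successors {w4}): φ is false.
  w1 (successors {w2}): φ is false.
  w2 (successors {w1, w3, w4}): φ is false.
  w3 (successors {w0}): φ is false.
  w4 (successors {w1, w2}): φ is false.
For instance, at w3:
  At w3: Box Box s requires Box s at every successor {w0}.
    Box s fails at w0, so Box Box s is false at w3.
      At w0: Box s requires s at every successor {w4}.
        s fails at w4, so Box s is false at w0.
Satisfying worlds: none.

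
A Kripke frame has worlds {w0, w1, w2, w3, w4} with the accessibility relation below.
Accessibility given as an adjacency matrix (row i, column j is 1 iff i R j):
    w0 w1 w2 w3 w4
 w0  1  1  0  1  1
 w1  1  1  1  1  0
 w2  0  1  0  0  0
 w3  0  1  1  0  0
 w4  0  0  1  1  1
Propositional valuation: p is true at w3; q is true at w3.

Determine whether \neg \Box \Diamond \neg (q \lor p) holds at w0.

At w0: \Box \Diamond \neg (q \lor p) is true, so \neg \Box \Diamond \neg (q \lor p) is false.
  At w0: \Box \Diamond \neg (q \lor p) requires \Diamond \neg (q \lor p) at every successor {w0, w1, w3, w4}.
    At w0: \Diamond \neg (q \lor p) is true.
    At w1: \Diamond \neg (q \lor p) is true.
    At w3: \Diamond \neg (q \lor p) is true.
    At w4: \Diamond \neg (q \lor p) is true.
  So \Box \Diamond \neg (q \lor p) is true at w0.

No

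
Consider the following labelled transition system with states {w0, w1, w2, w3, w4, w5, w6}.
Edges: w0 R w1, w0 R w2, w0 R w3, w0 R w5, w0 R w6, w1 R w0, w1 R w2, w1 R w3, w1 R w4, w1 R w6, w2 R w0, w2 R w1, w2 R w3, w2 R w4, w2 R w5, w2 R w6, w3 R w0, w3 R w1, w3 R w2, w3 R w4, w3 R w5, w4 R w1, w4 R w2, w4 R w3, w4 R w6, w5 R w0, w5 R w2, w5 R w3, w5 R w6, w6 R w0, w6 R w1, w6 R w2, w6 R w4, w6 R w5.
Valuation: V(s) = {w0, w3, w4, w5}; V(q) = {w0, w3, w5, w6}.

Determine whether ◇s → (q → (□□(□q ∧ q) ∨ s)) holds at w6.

No

At w6: ◇s is true, q → (□□(□q ∧ q) ∨ s) is false, so ◇s → (q → (□□(□q ∧ q) ∨ s)) is false.
  At w6: ◇s requires s at some successor in {w0, w1, w2, w4, w5}.
    s holds at w0, so ◇s is true at w6.
  At w6: q is true, □□(□q ∧ q) ∨ s is false, so q → (□□(□q ∧ q) ∨ s) is false.
    At w6: □□(□q ∧ q) is false, s is false, so □□(□q ∧ q) ∨ s is false.
      At w6: □□(□q ∧ q) requires □(□q ∧ q) at every successor {w0, w1, w2, w4, w5}.
        □(□q ∧ q) fails at w0, so □□(□q ∧ q) is false at w6.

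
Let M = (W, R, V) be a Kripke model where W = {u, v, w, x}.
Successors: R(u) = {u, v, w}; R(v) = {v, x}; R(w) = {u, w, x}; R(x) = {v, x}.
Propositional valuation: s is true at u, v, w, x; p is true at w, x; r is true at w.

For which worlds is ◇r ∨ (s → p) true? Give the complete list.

u, w, x

Recall that ◇ψ holds at a world iff ψ holds at some accessible world.
Let φ = ◇r ∨ (s → p). Evaluate φ at each world:
  u (successors {u, v, w}): φ is true.
  v (successors {v, x}): φ is false.
  w (successors {u, w, x}): φ is true.
  x (successors {v, x}): φ is true.
For instance, at w:
  At w: ◇r is true, s → p is true, so ◇r ∨ (s → p) is true.
    At w: ◇r requires r at some successor in {u, w, x}.
      r holds at w, so ◇r is true at w.
Satisfying worlds: {u, w, x}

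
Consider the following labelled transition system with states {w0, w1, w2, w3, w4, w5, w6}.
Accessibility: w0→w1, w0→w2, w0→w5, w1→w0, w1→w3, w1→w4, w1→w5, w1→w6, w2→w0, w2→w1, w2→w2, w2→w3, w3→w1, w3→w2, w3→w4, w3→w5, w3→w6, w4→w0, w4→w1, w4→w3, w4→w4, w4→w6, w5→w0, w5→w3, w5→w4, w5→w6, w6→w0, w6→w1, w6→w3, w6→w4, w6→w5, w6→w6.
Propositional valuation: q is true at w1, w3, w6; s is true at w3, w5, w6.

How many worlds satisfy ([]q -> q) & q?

3

Let φ = ([]q -> q) & q. Evaluate φ at each world:
  w0 (successors {w1, w2, w5}): φ is false.
  w1 (successors {w0, w3, w4, w5, w6}): φ is true.
  w2 (successors {w0, w1, w2, w3}): φ is false.
  w3 (successors {w1, w2, w4, w5, w6}): φ is true.
  w4 (successors {w0, w1, w3, w4, w6}): φ is false.
  w5 (successors {w0, w3, w4, w6}): φ is false.
  w6 (successors {w0, w1, w3, w4, w5, w6}): φ is true.
For instance, at w0:
  At w0: []q -> q is true, q is false, so ([]q -> q) & q is false.
    At w0: []q is false, q is false, so []q -> q is true.
      At w0: []q requires q at every successor {w1, w2, w5}.
        q fails at w2, so []q is false at w0.
Satisfying worlds: {w1, w3, w6}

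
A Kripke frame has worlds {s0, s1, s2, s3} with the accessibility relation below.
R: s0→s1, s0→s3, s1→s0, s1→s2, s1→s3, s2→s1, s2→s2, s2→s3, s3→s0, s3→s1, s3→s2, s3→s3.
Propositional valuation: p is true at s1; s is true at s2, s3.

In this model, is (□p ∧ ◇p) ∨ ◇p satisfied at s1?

No

At s1: □p ∧ ◇p is false, ◇p is false, so (□p ∧ ◇p) ∨ ◇p is false.
  At s1: □p is false, ◇p is false, so □p ∧ ◇p is false.
    At s1: □p requires p at every successor {s0, s2, s3}.
      p fails at s0, so □p is false at s1.
    At s1: ◇p requires p at some successor in {s0, s2, s3}.
      At s0: p is false.
      At s2: p is false.
      At s3: p is false.
    So ◇p is false at s1.
  At s1: ◇p requires p at some successor in {s0, s2, s3}.
    At s0: p is false.
    At s2: p is false.
    At s3: p is false.
  So ◇p is false at s1.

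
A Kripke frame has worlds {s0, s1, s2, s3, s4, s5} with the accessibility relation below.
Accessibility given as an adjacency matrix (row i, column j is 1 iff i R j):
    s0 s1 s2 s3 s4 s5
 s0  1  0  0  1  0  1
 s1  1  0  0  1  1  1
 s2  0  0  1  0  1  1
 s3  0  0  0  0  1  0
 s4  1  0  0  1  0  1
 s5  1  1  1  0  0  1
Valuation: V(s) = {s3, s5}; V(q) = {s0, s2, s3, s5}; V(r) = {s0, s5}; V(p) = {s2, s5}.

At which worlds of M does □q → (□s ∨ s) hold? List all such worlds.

Let φ = □q → (□s ∨ s). Evaluate φ at each world:
  s0 (successors {s0, s3, s5}): φ is false.
  s1 (successors {s0, s3, s4, s5}): φ is true.
  s2 (successors {s2, s4, s5}): φ is true.
  s3 (successors {s4}): φ is true.
  s4 (successors {s0, s3, s5}): φ is false.
  s5 (successors {s0, s1, s2, s5}): φ is true.
For instance, at s5:
  At s5: □q is false, □s ∨ s is true, so □q → (□s ∨ s) is true.
    At s5: □q requires q at every successor {s0, s1, s2, s5}.
      q fails at s1, so □q is false at s5.
    At s5: □s is false, s is true, so □s ∨ s is true.
      At s5: □s requires s at every successor {s0, s1, s2, s5}.
        s fails at s0, so □s is false at s5.
Satisfying worlds: {s1, s2, s3, s5}

s1, s2, s3, s5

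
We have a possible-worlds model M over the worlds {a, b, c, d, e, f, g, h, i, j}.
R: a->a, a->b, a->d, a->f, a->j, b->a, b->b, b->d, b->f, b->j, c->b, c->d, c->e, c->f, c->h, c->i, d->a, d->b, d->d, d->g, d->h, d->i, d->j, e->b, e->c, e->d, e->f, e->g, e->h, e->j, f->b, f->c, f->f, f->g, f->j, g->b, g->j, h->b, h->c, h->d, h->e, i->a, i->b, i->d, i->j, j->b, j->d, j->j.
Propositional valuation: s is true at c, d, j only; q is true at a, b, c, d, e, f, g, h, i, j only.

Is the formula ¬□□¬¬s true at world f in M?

Recall that □ψ holds at a world iff ψ holds at every accessible world, and ◇ψ holds iff ψ holds at some accessible world.
At f: □□¬¬s is false, so ¬□□¬¬s is true.
  At f: □□¬¬s requires □¬¬s at every successor {b, c, f, g, j}.
    □¬¬s fails at b, so □□¬¬s is false at f.
      At b: □¬¬s requires ¬¬s at every successor {a, b, d, f, j}.
        ¬¬s fails at a, so □¬¬s is false at b.

Yes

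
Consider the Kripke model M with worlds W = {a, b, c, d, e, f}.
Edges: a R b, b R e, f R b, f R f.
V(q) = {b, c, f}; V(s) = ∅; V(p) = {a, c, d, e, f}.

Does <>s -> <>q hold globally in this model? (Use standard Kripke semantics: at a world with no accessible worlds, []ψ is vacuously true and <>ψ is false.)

Yes

Recall that <>ψ holds at a world iff ψ holds at some accessible world.
Let φ = <>s -> <>q. Evaluate φ at each world:
  a (successors {b}): φ is true.
  b (successors {e}): φ is true.
  c (successors ∅): φ is true.
  d (successors ∅): φ is true.
  e (successors ∅): φ is true.
  f (successors {b, f}): φ is true.
For instance, at b:
  At b: <>s is false, <>q is false, so <>s -> <>q is true.
    At b: <>s requires s at some successor in {e}.
      At e: s is false.
    So <>s is false at b.
    At b: <>q requires q at some successor in {e}.
      At e: q is false.
    So <>q is false at b.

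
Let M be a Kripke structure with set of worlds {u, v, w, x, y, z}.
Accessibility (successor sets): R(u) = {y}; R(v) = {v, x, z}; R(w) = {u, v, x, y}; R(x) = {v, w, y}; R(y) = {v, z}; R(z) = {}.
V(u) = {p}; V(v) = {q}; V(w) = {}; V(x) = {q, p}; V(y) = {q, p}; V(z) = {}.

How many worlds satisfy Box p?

2

Recall that Box ψ holds at a world iff ψ holds at every accessible world, and Dia ψ holds iff ψ holds at some accessible world.
Let φ = Box p. Evaluate φ at each world:
  u (successors {y}): φ is true.
  v (successors {v, x, z}): φ is false.
  w (successors {u, v, x, y}): φ is false.
  x (successors {v, w, y}): φ is false.
  y (successors {v, z}): φ is false.
  z (successors ∅): φ is true.
For instance, at u:
  At u: Box p requires p at every successor {y}.
    At y: p is true.
  So Box p is true at u.
Satisfying worlds: {u, z}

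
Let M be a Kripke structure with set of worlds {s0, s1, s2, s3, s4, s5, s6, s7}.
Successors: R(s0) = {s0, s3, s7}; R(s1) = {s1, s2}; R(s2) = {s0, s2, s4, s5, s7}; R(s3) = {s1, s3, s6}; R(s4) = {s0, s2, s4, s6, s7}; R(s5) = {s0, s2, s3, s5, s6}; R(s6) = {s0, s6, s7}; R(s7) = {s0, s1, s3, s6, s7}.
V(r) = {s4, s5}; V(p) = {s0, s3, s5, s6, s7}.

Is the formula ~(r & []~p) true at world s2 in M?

Yes

At s2: r & []~p is false, so ~(r & []~p) is true.
  At s2: r is false, []~p is false, so r & []~p is false.
    At s2: []~p requires ~p at every successor {s0, s2, s4, s5, s7}.
      ~p fails at s0, so []~p is false at s2.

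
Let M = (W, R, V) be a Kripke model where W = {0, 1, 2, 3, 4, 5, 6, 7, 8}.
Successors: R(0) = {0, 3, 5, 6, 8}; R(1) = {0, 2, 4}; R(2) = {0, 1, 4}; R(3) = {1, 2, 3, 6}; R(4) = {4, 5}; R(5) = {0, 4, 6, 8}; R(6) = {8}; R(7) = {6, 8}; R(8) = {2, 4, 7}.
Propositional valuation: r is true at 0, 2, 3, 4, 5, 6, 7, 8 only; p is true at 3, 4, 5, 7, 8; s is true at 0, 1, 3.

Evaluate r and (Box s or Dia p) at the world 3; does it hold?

Yes

At 3: r is true, Box s or Dia p is true, so r and (Box s or Dia p) is true.
  At 3: Box s is false, Dia p is true, so Box s or Dia p is true.
    At 3: Box s requires s at every successor {1, 2, 3, 6}.
      s fails at 2, so Box s is false at 3.
    At 3: Dia p requires p at some successor in {1, 2, 3, 6}.
      p holds at 3, so Dia p is true at 3.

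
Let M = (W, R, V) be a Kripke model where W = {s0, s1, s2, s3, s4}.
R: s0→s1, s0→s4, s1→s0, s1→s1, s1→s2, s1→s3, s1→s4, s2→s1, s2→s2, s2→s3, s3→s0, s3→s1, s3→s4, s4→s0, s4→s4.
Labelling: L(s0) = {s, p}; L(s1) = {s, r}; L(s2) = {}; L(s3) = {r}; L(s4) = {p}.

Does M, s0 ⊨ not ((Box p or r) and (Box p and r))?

At s0: (Box p or r) and (Box p and r) is false, so not ((Box p or r) and (Box p and r)) is true.
  At s0: Box p or r is false, Box p and r is false, so (Box p or r) and (Box p and r) is false.
    At s0: Box p is false, r is false, so Box p or r is false.
      At s0: Box p requires p at every successor {s1, s4}.
        p fails at s1, so Box p is false at s0.
    At s0: Box p is false, r is false, so Box p and r is false.
      At s0: Box p requires p at every successor {s1, s4}.
        p fails at s1, so Box p is false at s0.

Yes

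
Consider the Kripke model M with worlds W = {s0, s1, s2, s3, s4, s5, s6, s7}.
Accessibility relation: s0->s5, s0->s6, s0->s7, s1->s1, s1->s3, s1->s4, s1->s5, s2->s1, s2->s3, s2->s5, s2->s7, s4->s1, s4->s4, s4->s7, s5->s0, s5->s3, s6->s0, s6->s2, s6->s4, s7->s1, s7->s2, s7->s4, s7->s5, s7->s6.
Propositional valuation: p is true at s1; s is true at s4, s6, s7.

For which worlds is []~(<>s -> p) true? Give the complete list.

s3, s6

Recall that []ψ holds at a world iff ψ holds at every accessible world, and <>ψ holds iff ψ holds at some accessible world.
Let φ = []~(<>s -> p). Evaluate φ at each world:
  s0 (successors {s5, s6, s7}): φ is false.
  s1 (successors {s1, s3, s4, s5}): φ is false.
  s2 (successors {s1, s3, s5, s7}): φ is false.
  s3 (successors ∅): φ is true.
  s4 (successors {s1, s4, s7}): φ is false.
  s5 (successors {s0, s3}): φ is false.
  s6 (successors {s0, s2, s4}): φ is true.
  s7 (successors {s1, s2, s4, s5, s6}): φ is false.
For instance, at s6:
  At s6: []~(<>s -> p) requires ~(<>s -> p) at every successor {s0, s2, s4}.
      At s0: <>s -> p is false, so ~(<>s -> p) is true.
      At s2: <>s -> p is false, so ~(<>s -> p) is true.
      At s4: <>s -> p is false, so ~(<>s -> p) is true.
  So []~(<>s -> p) is true at s6.
Satisfying worlds: {s3, s6}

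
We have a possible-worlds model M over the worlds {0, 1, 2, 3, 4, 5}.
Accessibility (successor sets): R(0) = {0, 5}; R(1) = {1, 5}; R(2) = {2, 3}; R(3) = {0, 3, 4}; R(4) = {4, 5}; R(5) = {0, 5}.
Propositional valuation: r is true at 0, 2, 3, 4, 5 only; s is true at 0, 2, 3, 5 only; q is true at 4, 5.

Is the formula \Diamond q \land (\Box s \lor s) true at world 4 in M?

At 4: \Diamond q is true, \Box s \lor s is false, so \Diamond q \land (\Box s \lor s) is false.
  At 4: \Diamond q requires q at some successor in {4, 5}.
    q holds at 4, so \Diamond q is true at 4.
  At 4: \Box s is false, s is false, so \Box s \lor s is false.
    At 4: \Box s requires s at every successor {4, 5}.
      s fails at 4, so \Box s is false at 4.

No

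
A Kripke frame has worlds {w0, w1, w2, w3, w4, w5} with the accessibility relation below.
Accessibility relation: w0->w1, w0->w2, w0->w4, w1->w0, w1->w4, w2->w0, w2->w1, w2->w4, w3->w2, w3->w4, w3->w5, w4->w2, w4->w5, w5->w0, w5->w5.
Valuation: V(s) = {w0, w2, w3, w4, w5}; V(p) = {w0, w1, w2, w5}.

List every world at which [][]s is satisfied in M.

none

Recall that []ψ holds at a world iff ψ holds at every accessible world, and <>ψ holds iff ψ holds at some accessible world.
Let φ = [][]s. Evaluate φ at each world:
  w0 (successors {w1, w2, w4}): φ is false.
  w1 (successors {w0, w4}): φ is false.
  w2 (successors {w0, w1, w4}): φ is false.
  w3 (successors {w2, w4, w5}): φ is false.
  w4 (successors {w2, w5}): φ is false.
  w5 (successors {w0, w5}): φ is false.
For instance, at w2:
  At w2: [][]s requires []s at every successor {w0, w1, w4}.
    []s fails at w0, so [][]s is false at w2.
      At w0: []s requires s at every successor {w1, w2, w4}.
        s fails at w1, so []s is false at w0.
Satisfying worlds: none.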